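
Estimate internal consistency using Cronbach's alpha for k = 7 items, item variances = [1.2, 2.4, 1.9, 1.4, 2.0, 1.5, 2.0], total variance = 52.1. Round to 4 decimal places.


alpha = (k/(k-1)) * (1 - sum(s_i^2)/s_total^2)
sum(item variances) = 12.4
k/(k-1) = 7/6 = 1.166667
1 - 12.4/52.1 = 1 - 0.238004 = 0.761996
alpha = 1.166667 * 0.761996
= 0.8890


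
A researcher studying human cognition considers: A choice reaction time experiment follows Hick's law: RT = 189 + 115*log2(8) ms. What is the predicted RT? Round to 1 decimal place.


RT = 189 + 115 * log2(8)
log2(8) = 3.0
RT = 189 + 115 * 3.0
= 189 + 345.0
= 534.0 ms


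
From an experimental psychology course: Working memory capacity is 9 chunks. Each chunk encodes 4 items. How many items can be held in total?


Total items = chunks * items_per_chunk
= 9 * 4
= 36


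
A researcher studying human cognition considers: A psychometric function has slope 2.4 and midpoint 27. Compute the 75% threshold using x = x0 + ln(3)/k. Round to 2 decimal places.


At P = 0.75: 0.75 = 1/(1 + e^(-k*(x-x0)))
Solving: e^(-k*(x-x0)) = 1/3
x = x0 + ln(3)/k
ln(3) = 1.0986
x = 27 + 1.0986/2.4
= 27 + 0.4578
= 27.46


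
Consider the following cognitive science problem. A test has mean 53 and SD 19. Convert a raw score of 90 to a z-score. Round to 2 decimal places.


z = (X - mu) / sigma
= (90 - 53) / 19
= 37 / 19
= 1.95


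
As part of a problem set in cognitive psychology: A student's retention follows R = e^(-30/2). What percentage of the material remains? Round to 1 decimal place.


R = e^(-t/S)
-t/S = -30/2 = -15.0
R = e^(-15.0) = 0.0
Percentage = 0.0 * 100
= 0.0


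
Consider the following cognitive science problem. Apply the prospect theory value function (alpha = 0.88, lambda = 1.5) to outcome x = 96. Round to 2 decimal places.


Since x = 96 >= 0, use v(x) = x^0.88
96^0.88 = 55.5135
v(96) = 55.51


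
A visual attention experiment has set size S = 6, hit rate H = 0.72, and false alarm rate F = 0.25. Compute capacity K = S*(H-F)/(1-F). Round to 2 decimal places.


K = S * (H - F) / (1 - F)
H - F = 0.47
1 - F = 0.75
K = 6 * 0.47 / 0.75
= 3.76


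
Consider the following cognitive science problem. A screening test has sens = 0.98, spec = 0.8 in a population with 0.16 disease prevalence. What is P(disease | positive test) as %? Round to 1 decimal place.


PPV = (sens * prev) / (sens * prev + (1-spec) * (1-prev))
Numerator = 0.98 * 0.16 = 0.1568
P(positive and no disease) = (1 - spec) * (1 - prev) = (1 - 0.8) * (1 - 0.16) = 0.168
Denominator = 0.1568 + 0.168 = 0.3248
PPV = 0.1568 / 0.3248 = 0.482759
As percentage = 48.3


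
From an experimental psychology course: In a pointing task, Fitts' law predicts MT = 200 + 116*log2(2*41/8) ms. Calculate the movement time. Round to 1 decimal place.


MT = 200 + 116 * log2(2*41/8)
2D/W = 10.25
log2(10.25) = 3.3576
MT = 200 + 116 * 3.3576
= 589.5 ms


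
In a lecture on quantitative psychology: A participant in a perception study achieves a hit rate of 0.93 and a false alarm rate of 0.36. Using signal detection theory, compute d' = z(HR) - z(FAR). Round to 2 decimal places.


d' = z(HR) - z(FAR)
z(0.93) = 1.4758
z(0.36) = -0.3585
d' = 1.4758 - -0.3585
= 1.83


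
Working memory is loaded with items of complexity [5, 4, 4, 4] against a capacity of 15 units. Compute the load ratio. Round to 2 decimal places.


Total complexity = 5 + 4 + 4 + 4 = 17
Load = total / capacity = 17 / 15
= 1.13


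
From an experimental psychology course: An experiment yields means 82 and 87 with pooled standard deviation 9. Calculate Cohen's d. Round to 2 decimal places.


Cohen's d = (M1 - M2) / S_pooled
= (82 - 87) / 9
= -5 / 9
= -0.56


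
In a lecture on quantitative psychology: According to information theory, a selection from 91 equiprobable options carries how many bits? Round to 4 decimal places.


H = log2(n)
H = log2(91)
= 6.5078


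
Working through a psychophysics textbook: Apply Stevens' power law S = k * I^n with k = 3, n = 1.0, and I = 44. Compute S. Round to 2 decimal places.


S = 3 * 44^1.0
44^1.0 = 44.0
S = 3 * 44.0
= 132.00


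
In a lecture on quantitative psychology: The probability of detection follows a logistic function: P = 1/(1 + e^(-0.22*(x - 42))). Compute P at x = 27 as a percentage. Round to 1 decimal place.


P(x) = 1/(1 + e^(-0.22*(27 - 42)))
Exponent = -0.22 * -15 = 3.3
e^(3.3) = 27.112639
P = 1/(1 + 27.112639) = 0.035571
Percentage = 3.6


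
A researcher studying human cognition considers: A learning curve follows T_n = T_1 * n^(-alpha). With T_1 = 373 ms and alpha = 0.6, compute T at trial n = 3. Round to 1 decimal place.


T_n = 373 * 3^(-0.6)
3^(-0.6) = 0.517282
T_n = 373 * 0.517282
= 192.9 ms


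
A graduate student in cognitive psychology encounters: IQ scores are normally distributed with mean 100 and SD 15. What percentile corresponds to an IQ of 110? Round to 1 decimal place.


z = (IQ - mean) / SD
z = (110 - 100) / 15 = 0.6667
Percentile = Phi(0.6667) * 100
Phi(0.6667) = 0.747518
= 74.8


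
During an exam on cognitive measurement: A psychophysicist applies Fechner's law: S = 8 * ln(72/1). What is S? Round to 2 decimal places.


S = 8 * ln(72/1)
I/I0 = 72.0
ln(72.0) = 4.2767
S = 8 * 4.2767
= 34.21


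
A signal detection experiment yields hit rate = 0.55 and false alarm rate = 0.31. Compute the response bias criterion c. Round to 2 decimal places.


c = -0.5 * (z(HR) + z(FAR))
z(0.55) = 0.1257
z(0.31) = -0.4959
c = -0.5 * (0.1257 + -0.4959)
= -0.5 * -0.3702
= 0.19


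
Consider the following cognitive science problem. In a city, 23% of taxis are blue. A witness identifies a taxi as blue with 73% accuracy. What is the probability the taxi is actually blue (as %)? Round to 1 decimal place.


P(blue | says blue) = P(says blue | blue)*P(blue) / [P(says blue | blue)*P(blue) + P(says blue | not blue)*P(not blue)]
Numerator = 0.73 * 0.23 = 0.1679
False identification = 0.27 * 0.77 = 0.2079
P = 0.1679 / (0.1679 + 0.2079)
= 0.1679 / 0.3758
As percentage = 44.7


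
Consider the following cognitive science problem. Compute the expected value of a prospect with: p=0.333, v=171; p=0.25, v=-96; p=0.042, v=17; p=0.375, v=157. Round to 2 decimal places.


EU = sum(p_i * v_i)
0.333 * 171 = 56.943
0.25 * -96 = -24.0
0.042 * 17 = 0.714
0.375 * 157 = 58.875
EU = 56.943 + -24.0 + 0.714 + 58.875
= 92.53


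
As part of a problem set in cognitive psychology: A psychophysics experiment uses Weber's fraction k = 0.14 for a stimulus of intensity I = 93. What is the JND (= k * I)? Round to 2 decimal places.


JND = k * I
JND = 0.14 * 93
= 13.02


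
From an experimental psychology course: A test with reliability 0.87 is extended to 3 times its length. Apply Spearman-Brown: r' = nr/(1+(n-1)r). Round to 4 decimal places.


r_new = n*r / (1 + (n-1)*r)
Numerator = 3 * 0.87 = 2.61
Denominator = 1 + 2 * 0.87 = 2.74
r_new = 2.61 / 2.74
= 0.9526


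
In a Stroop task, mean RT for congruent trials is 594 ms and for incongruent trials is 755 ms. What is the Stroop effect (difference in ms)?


Stroop effect = RT(incongruent) - RT(congruent)
= 755 - 594
= 161 ms


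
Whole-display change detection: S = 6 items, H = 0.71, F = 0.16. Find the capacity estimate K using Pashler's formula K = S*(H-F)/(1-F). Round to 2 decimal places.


K = S * (H - F) / (1 - F)
H - F = 0.55
1 - F = 0.84
K = 6 * 0.55 / 0.84
= 3.93


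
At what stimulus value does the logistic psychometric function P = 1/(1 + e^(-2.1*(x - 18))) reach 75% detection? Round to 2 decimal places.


At P = 0.75: 0.75 = 1/(1 + e^(-k*(x-x0)))
Solving: e^(-k*(x-x0)) = 1/3
x = x0 + ln(3)/k
ln(3) = 1.0986
x = 18 + 1.0986/2.1
= 18 + 0.5231
= 18.52


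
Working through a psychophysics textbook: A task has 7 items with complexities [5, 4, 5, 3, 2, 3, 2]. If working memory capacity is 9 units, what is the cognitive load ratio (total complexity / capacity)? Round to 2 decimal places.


Total complexity = 5 + 4 + 5 + 3 + 2 + 3 + 2 = 24
Load = total / capacity = 24 / 9
= 2.67


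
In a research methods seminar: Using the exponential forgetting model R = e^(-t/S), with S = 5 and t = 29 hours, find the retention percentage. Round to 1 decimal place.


R = e^(-t/S)
-t/S = -29/5 = -5.8
R = e^(-5.8) = 0.003028
Percentage = 0.003028 * 100
= 0.3


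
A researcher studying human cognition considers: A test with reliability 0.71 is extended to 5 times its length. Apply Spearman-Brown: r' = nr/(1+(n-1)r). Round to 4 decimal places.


r_new = n*r / (1 + (n-1)*r)
Numerator = 5 * 0.71 = 3.55
Denominator = 1 + 4 * 0.71 = 3.84
r_new = 3.55 / 3.84
= 0.9245


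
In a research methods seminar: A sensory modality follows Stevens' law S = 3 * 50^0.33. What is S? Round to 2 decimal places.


S = 3 * 50^0.33
50^0.33 = 3.6363
S = 3 * 3.6363
= 10.91


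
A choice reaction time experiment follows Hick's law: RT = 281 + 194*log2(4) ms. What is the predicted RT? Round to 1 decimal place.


RT = 281 + 194 * log2(4)
log2(4) = 2.0
RT = 281 + 194 * 2.0
= 281 + 388.0
= 669.0 ms


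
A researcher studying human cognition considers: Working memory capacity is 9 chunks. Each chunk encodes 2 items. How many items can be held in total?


Total items = chunks * items_per_chunk
= 9 * 2
= 18


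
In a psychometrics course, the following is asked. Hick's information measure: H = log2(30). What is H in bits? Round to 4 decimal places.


H = log2(n)
H = log2(30)
= 4.9069


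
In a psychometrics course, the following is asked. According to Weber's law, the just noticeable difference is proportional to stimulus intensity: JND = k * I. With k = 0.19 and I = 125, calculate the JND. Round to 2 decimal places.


JND = k * I
JND = 0.19 * 125
= 23.75


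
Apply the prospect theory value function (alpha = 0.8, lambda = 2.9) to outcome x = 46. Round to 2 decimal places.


Since x = 46 >= 0, use v(x) = x^0.8
46^0.8 = 21.3898
v(46) = 21.39


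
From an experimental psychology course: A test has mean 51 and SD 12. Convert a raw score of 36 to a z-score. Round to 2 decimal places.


z = (X - mu) / sigma
= (36 - 51) / 12
= -15 / 12
= -1.25


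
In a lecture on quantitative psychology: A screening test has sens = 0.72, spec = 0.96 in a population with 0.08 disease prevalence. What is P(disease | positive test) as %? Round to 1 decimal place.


PPV = (sens * prev) / (sens * prev + (1-spec) * (1-prev))
Numerator = 0.72 * 0.08 = 0.0576
P(positive and no disease) = (1 - spec) * (1 - prev) = (1 - 0.96) * (1 - 0.08) = 0.0368
Denominator = 0.0576 + 0.0368 = 0.0944
PPV = 0.0576 / 0.0944 = 0.610169
As percentage = 61.0


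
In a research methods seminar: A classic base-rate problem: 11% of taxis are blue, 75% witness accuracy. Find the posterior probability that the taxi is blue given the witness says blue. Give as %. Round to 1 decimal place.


P(blue | says blue) = P(says blue | blue)*P(blue) / [P(says blue | blue)*P(blue) + P(says blue | not blue)*P(not blue)]
Numerator = 0.75 * 0.11 = 0.0825
False identification = 0.25 * 0.89 = 0.2225
P = 0.0825 / (0.0825 + 0.2225)
= 0.0825 / 0.305
As percentage = 27.0


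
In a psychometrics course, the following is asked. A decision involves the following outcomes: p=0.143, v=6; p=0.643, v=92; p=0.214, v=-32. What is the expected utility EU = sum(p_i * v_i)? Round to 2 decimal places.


EU = sum(p_i * v_i)
0.143 * 6 = 0.858
0.643 * 92 = 59.156
0.214 * -32 = -6.848
EU = 0.858 + 59.156 + -6.848
= 53.17


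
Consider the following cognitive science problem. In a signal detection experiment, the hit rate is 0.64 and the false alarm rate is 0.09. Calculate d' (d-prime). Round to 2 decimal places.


d' = z(HR) - z(FAR)
z(0.64) = 0.3585
z(0.09) = -1.3408
d' = 0.3585 - -1.3408
= 1.70


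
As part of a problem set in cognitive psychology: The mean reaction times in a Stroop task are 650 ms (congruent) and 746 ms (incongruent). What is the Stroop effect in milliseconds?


Stroop effect = RT(incongruent) - RT(congruent)
= 746 - 650
= 96 ms


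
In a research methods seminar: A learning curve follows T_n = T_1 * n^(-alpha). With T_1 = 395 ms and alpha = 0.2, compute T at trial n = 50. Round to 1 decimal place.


T_n = 395 * 50^(-0.2)
50^(-0.2) = 0.457305
T_n = 395 * 0.457305
= 180.6 ms


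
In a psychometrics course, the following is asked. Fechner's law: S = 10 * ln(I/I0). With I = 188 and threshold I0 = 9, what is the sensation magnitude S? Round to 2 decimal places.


S = 10 * ln(188/9)
I/I0 = 20.888889
ln(20.888889) = 3.0392
S = 10 * 3.0392
= 30.39


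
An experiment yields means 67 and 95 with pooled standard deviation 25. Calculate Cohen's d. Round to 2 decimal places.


Cohen's d = (M1 - M2) / S_pooled
= (67 - 95) / 25
= -28 / 25
= -1.12


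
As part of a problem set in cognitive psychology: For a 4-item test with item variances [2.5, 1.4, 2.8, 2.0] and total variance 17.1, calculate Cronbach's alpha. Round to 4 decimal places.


alpha = (k/(k-1)) * (1 - sum(s_i^2)/s_total^2)
sum(item variances) = 8.7
k/(k-1) = 4/3 = 1.333333
1 - 8.7/17.1 = 1 - 0.508772 = 0.491228
alpha = 1.333333 * 0.491228
= 0.6550


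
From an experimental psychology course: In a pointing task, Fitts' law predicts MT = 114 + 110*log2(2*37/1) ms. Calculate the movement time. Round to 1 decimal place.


MT = 114 + 110 * log2(2*37/1)
2D/W = 74.0
log2(74.0) = 6.2095
MT = 114 + 110 * 6.2095
= 797.0 ms


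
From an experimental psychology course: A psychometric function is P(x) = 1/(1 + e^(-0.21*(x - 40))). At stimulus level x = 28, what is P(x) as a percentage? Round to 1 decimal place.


P(x) = 1/(1 + e^(-0.21*(28 - 40)))
Exponent = -0.21 * -12 = 2.52
e^(2.52) = 12.428597
P = 1/(1 + 12.428597) = 0.074468
Percentage = 7.4


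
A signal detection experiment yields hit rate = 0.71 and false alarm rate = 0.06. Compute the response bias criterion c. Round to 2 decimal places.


c = -0.5 * (z(HR) + z(FAR))
z(0.71) = 0.5534
z(0.06) = -1.5548
c = -0.5 * (0.5534 + -1.5548)
= -0.5 * -1.0014
= 0.50


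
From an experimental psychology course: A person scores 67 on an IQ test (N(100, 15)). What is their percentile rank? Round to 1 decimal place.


z = (IQ - mean) / SD
z = (67 - 100) / 15 = -2.2
Percentile = Phi(-2.2) * 100
Phi(-2.2) = 0.013903
= 1.4


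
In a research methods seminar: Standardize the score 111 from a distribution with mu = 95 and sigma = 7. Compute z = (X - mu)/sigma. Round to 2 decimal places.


z = (X - mu) / sigma
= (111 - 95) / 7
= 16 / 7
= 2.29


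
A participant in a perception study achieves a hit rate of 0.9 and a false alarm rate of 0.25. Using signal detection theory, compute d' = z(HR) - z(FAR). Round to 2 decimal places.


d' = z(HR) - z(FAR)
z(0.9) = 1.2816
z(0.25) = -0.6745
d' = 1.2816 - -0.6745
= 1.96


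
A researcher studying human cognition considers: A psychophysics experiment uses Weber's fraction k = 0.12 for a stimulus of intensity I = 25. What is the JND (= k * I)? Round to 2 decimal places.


JND = k * I
JND = 0.12 * 25
= 3.00


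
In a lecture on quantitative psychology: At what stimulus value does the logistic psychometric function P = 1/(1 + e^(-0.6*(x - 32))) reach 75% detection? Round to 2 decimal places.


At P = 0.75: 0.75 = 1/(1 + e^(-k*(x-x0)))
Solving: e^(-k*(x-x0)) = 1/3
x = x0 + ln(3)/k
ln(3) = 1.0986
x = 32 + 1.0986/0.6
= 32 + 1.831
= 33.83


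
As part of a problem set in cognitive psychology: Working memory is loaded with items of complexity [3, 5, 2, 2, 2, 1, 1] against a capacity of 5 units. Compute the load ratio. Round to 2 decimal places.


Total complexity = 3 + 5 + 2 + 2 + 2 + 1 + 1 = 16
Load = total / capacity = 16 / 5
= 3.20


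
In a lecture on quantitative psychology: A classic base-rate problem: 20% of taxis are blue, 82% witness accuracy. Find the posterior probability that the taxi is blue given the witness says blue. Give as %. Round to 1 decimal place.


P(blue | says blue) = P(says blue | blue)*P(blue) / [P(says blue | blue)*P(blue) + P(says blue | not blue)*P(not blue)]
Numerator = 0.82 * 0.2 = 0.164
False identification = 0.18 * 0.8 = 0.144
P = 0.164 / (0.164 + 0.144)
= 0.164 / 0.308
As percentage = 53.2


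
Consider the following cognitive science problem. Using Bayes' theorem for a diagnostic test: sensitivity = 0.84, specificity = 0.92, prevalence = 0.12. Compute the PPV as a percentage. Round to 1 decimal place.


PPV = (sens * prev) / (sens * prev + (1-spec) * (1-prev))
Numerator = 0.84 * 0.12 = 0.1008
P(positive and no disease) = (1 - spec) * (1 - prev) = (1 - 0.92) * (1 - 0.12) = 0.0704
Denominator = 0.1008 + 0.0704 = 0.1712
PPV = 0.1008 / 0.1712 = 0.588785
As percentage = 58.9


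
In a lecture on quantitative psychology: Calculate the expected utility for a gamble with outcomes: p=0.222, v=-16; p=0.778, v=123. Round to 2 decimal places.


EU = sum(p_i * v_i)
0.222 * -16 = -3.552
0.778 * 123 = 95.694
EU = -3.552 + 95.694
= 92.14


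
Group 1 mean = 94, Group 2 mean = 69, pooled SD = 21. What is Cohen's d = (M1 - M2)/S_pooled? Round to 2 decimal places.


Cohen's d = (M1 - M2) / S_pooled
= (94 - 69) / 21
= 25 / 21
= 1.19


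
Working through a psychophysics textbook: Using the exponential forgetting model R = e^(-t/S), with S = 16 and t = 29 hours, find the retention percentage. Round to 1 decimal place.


R = e^(-t/S)
-t/S = -29/16 = -1.8125
R = e^(-1.8125) = 0.163246
Percentage = 0.163246 * 100
= 16.3


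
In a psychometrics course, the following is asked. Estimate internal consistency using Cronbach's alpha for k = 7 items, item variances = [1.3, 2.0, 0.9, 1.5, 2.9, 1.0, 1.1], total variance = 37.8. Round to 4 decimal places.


alpha = (k/(k-1)) * (1 - sum(s_i^2)/s_total^2)
sum(item variances) = 10.7
k/(k-1) = 7/6 = 1.166667
1 - 10.7/37.8 = 1 - 0.283069 = 0.716931
alpha = 1.166667 * 0.716931
= 0.8364


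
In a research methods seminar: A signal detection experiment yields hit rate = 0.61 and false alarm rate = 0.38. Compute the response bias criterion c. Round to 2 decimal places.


c = -0.5 * (z(HR) + z(FAR))
z(0.61) = 0.2793
z(0.38) = -0.3055
c = -0.5 * (0.2793 + -0.3055)
= -0.5 * -0.0262
= 0.01


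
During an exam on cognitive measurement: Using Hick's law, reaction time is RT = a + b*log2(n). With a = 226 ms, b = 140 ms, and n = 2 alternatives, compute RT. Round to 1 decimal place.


RT = 226 + 140 * log2(2)
log2(2) = 1.0
RT = 226 + 140 * 1.0
= 226 + 140.0
= 366.0 ms


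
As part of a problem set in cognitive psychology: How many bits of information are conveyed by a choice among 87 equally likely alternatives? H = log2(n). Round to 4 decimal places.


H = log2(n)
H = log2(87)
= 6.4429


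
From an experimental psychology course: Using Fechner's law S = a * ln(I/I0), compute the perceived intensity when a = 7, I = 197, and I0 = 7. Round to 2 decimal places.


S = 7 * ln(197/7)
I/I0 = 28.142857
ln(28.142857) = 3.3373
S = 7 * 3.3373
= 23.36


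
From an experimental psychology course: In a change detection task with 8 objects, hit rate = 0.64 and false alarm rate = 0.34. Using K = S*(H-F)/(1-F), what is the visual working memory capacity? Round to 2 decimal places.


K = S * (H - F) / (1 - F)
H - F = 0.3
1 - F = 0.66
K = 8 * 0.3 / 0.66
= 3.64


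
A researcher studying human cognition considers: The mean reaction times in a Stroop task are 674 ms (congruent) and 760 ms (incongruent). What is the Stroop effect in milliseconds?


Stroop effect = RT(incongruent) - RT(congruent)
= 760 - 674
= 86 ms


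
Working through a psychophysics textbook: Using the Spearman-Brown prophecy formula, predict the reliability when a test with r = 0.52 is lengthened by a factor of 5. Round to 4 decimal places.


r_new = n*r / (1 + (n-1)*r)
Numerator = 5 * 0.52 = 2.6
Denominator = 1 + 4 * 0.52 = 3.08
r_new = 2.6 / 3.08
= 0.8442


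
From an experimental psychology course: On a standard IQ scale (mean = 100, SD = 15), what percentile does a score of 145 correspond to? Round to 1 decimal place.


z = (IQ - mean) / SD
z = (145 - 100) / 15 = 3.0
Percentile = Phi(3.0) * 100
Phi(3.0) = 0.99865
= 99.9


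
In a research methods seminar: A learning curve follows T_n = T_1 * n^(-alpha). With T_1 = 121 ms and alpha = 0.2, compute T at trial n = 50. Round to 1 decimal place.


T_n = 121 * 50^(-0.2)
50^(-0.2) = 0.457305
T_n = 121 * 0.457305
= 55.3 ms


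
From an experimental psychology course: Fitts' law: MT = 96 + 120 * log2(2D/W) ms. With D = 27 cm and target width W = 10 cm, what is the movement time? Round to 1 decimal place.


MT = 96 + 120 * log2(2*27/10)
2D/W = 5.4
log2(5.4) = 2.433
MT = 96 + 120 * 2.433
= 388.0 ms


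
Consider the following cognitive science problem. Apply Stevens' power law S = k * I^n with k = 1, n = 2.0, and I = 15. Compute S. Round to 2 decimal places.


S = 1 * 15^2.0
15^2.0 = 225.0
S = 1 * 225.0
= 225.00


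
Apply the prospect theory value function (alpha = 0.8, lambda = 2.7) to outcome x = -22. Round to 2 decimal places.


Since x = -22 < 0, use v(x) = -lambda*(-x)^alpha
(-x) = 22
22^0.8 = 11.856
v(-22) = -2.7 * 11.856
= -32.01


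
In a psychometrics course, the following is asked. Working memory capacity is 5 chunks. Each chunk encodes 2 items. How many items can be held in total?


Total items = chunks * items_per_chunk
= 5 * 2
= 10


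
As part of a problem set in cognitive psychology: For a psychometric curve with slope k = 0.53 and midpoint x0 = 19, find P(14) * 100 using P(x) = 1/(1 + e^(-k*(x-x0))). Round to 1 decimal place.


P(x) = 1/(1 + e^(-0.53*(14 - 19)))
Exponent = -0.53 * -5 = 2.65
e^(2.65) = 14.154039
P = 1/(1 + 14.154039) = 0.065989
Percentage = 6.6


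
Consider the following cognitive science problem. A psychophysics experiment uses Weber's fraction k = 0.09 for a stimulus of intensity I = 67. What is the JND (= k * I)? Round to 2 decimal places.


JND = k * I
JND = 0.09 * 67
= 6.03


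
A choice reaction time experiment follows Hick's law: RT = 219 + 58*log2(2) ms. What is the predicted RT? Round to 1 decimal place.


RT = 219 + 58 * log2(2)
log2(2) = 1.0
RT = 219 + 58 * 1.0
= 219 + 58.0
= 277.0 ms


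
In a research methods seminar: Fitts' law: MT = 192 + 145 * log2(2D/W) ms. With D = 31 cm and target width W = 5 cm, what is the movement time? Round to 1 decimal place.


MT = 192 + 145 * log2(2*31/5)
2D/W = 12.4
log2(12.4) = 3.6323
MT = 192 + 145 * 3.6323
= 718.7 ms


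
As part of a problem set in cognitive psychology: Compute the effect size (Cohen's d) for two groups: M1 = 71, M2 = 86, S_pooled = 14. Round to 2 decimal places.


Cohen's d = (M1 - M2) / S_pooled
= (71 - 86) / 14
= -15 / 14
= -1.07


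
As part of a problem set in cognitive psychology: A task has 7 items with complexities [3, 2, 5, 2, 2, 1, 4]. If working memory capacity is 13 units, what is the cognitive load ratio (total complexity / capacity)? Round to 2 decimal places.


Total complexity = 3 + 2 + 5 + 2 + 2 + 1 + 4 = 19
Load = total / capacity = 19 / 13
= 1.46


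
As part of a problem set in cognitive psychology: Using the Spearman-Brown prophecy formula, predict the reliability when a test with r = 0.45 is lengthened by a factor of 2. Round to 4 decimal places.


r_new = n*r / (1 + (n-1)*r)
Numerator = 2 * 0.45 = 0.9
Denominator = 1 + 1 * 0.45 = 1.45
r_new = 0.9 / 1.45
= 0.6207


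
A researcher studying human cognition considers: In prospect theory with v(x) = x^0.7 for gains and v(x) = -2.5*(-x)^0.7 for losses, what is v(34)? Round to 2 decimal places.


Since x = 34 >= 0, use v(x) = x^0.7
34^0.7 = 11.8042
v(34) = 11.80


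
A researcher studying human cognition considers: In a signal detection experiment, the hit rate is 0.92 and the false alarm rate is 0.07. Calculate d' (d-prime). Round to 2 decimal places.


d' = z(HR) - z(FAR)
z(0.92) = 1.4051
z(0.07) = -1.4758
d' = 1.4051 - -1.4758
= 2.88


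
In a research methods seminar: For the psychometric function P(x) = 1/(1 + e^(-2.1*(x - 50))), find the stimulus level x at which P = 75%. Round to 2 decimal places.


At P = 0.75: 0.75 = 1/(1 + e^(-k*(x-x0)))
Solving: e^(-k*(x-x0)) = 1/3
x = x0 + ln(3)/k
ln(3) = 1.0986
x = 50 + 1.0986/2.1
= 50 + 0.5231
= 50.52


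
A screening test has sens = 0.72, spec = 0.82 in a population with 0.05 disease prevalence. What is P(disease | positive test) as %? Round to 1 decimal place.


PPV = (sens * prev) / (sens * prev + (1-spec) * (1-prev))
Numerator = 0.72 * 0.05 = 0.036
P(positive and no disease) = (1 - spec) * (1 - prev) = (1 - 0.82) * (1 - 0.05) = 0.171
Denominator = 0.036 + 0.171 = 0.207
PPV = 0.036 / 0.207 = 0.173913
As percentage = 17.4


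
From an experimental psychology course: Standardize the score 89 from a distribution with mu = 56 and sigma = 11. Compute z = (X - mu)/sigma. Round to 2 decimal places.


z = (X - mu) / sigma
= (89 - 56) / 11
= 33 / 11
= 3.00


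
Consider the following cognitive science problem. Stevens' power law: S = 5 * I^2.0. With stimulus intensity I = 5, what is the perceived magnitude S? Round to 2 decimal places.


S = 5 * 5^2.0
5^2.0 = 25.0
S = 5 * 25.0
= 125.00


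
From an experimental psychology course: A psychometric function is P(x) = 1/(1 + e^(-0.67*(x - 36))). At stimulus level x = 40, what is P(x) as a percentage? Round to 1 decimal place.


P(x) = 1/(1 + e^(-0.67*(40 - 36)))
Exponent = -0.67 * 4 = -2.68
e^(-2.68) = 0.068563
P = 1/(1 + 0.068563) = 0.935836
Percentage = 93.6


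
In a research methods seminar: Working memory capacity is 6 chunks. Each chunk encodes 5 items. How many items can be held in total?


Total items = chunks * items_per_chunk
= 6 * 5
= 30


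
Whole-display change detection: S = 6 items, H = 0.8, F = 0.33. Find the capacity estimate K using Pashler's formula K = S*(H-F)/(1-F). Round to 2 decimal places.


K = S * (H - F) / (1 - F)
H - F = 0.47
1 - F = 0.67
K = 6 * 0.47 / 0.67
= 4.21


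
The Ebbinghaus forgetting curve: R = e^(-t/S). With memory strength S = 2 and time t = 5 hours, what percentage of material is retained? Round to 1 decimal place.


R = e^(-t/S)
-t/S = -5/2 = -2.5
R = e^(-2.5) = 0.082085
Percentage = 0.082085 * 100
= 8.2


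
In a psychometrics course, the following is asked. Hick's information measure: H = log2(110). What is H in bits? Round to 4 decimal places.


H = log2(n)
H = log2(110)
= 6.7814


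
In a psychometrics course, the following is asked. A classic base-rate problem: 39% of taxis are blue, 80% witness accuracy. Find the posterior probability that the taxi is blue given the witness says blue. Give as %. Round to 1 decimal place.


P(blue | says blue) = P(says blue | blue)*P(blue) / [P(says blue | blue)*P(blue) + P(says blue | not blue)*P(not blue)]
Numerator = 0.8 * 0.39 = 0.312
False identification = 0.2 * 0.61 = 0.122
P = 0.312 / (0.312 + 0.122)
= 0.312 / 0.434
As percentage = 71.9


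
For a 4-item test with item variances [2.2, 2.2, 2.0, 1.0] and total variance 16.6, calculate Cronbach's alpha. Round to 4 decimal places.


alpha = (k/(k-1)) * (1 - sum(s_i^2)/s_total^2)
sum(item variances) = 7.4
k/(k-1) = 4/3 = 1.333333
1 - 7.4/16.6 = 1 - 0.445783 = 0.554217
alpha = 1.333333 * 0.554217
= 0.7390


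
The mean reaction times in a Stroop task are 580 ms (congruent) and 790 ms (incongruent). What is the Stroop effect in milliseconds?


Stroop effect = RT(incongruent) - RT(congruent)
= 790 - 580
= 210 ms


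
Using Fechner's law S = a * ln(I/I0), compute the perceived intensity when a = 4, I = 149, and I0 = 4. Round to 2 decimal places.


S = 4 * ln(149/4)
I/I0 = 37.25
ln(37.25) = 3.6177
S = 4 * 3.6177
= 14.47


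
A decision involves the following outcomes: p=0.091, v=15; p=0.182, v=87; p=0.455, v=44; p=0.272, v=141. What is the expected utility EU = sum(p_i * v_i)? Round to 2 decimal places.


EU = sum(p_i * v_i)
0.091 * 15 = 1.365
0.182 * 87 = 15.834
0.455 * 44 = 20.02
0.272 * 141 = 38.352
EU = 1.365 + 15.834 + 20.02 + 38.352
= 75.57


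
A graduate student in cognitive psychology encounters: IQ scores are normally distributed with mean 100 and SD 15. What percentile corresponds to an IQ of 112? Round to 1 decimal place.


z = (IQ - mean) / SD
z = (112 - 100) / 15 = 0.8
Percentile = Phi(0.8) * 100
Phi(0.8) = 0.788145
= 78.8


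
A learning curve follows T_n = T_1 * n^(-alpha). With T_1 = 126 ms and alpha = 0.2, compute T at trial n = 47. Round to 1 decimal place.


T_n = 126 * 47^(-0.2)
47^(-0.2) = 0.462999
T_n = 126 * 0.462999
= 58.3 ms


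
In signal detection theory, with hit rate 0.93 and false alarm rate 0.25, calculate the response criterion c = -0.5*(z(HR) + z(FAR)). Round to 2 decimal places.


c = -0.5 * (z(HR) + z(FAR))
z(0.93) = 1.4758
z(0.25) = -0.6745
c = -0.5 * (1.4758 + -0.6745)
= -0.5 * 0.8013
= -0.40


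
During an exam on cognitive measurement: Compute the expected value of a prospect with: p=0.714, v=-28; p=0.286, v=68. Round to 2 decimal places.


EU = sum(p_i * v_i)
0.714 * -28 = -19.992
0.286 * 68 = 19.448
EU = -19.992 + 19.448
= -0.54


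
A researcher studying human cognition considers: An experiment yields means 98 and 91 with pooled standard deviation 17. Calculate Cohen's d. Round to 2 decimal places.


Cohen's d = (M1 - M2) / S_pooled
= (98 - 91) / 17
= 7 / 17
= 0.41


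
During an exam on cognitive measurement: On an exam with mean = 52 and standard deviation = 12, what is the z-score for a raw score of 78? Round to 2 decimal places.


z = (X - mu) / sigma
= (78 - 52) / 12
= 26 / 12
= 2.17


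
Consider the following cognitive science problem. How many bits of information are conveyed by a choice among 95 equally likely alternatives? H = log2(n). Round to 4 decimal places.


H = log2(n)
H = log2(95)
= 6.5699


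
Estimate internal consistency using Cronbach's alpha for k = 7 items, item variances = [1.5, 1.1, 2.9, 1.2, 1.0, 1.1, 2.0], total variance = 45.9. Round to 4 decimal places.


alpha = (k/(k-1)) * (1 - sum(s_i^2)/s_total^2)
sum(item variances) = 10.8
k/(k-1) = 7/6 = 1.166667
1 - 10.8/45.9 = 1 - 0.235294 = 0.764706
alpha = 1.166667 * 0.764706
= 0.8922


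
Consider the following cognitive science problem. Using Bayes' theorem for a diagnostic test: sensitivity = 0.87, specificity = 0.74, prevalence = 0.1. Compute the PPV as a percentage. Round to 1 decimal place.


PPV = (sens * prev) / (sens * prev + (1-spec) * (1-prev))
Numerator = 0.87 * 0.1 = 0.087
P(positive and no disease) = (1 - spec) * (1 - prev) = (1 - 0.74) * (1 - 0.1) = 0.234
Denominator = 0.087 + 0.234 = 0.321
PPV = 0.087 / 0.321 = 0.271028
As percentage = 27.1


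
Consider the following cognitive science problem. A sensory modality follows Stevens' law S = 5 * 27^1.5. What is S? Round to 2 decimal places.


S = 5 * 27^1.5
27^1.5 = 140.2961
S = 5 * 140.2961
= 701.48


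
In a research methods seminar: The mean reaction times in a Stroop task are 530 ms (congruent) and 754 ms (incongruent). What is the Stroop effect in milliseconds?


Stroop effect = RT(incongruent) - RT(congruent)
= 754 - 530
= 224 ms


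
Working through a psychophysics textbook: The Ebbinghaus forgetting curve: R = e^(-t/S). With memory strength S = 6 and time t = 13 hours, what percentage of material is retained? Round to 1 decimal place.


R = e^(-t/S)
-t/S = -13/6 = -2.166667
R = e^(-2.166667) = 0.114559
Percentage = 0.114559 * 100
= 11.5


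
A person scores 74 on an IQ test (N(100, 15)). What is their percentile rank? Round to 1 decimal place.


z = (IQ - mean) / SD
z = (74 - 100) / 15 = -1.7333
Percentile = Phi(-1.7333) * 100
Phi(-1.7333) = 0.041521
= 4.2


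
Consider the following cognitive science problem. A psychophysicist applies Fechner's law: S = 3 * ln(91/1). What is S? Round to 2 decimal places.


S = 3 * ln(91/1)
I/I0 = 91.0
ln(91.0) = 4.5109
S = 3 * 4.5109
= 13.53


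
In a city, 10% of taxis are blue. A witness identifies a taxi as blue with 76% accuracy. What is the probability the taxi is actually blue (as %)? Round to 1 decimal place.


P(blue | says blue) = P(says blue | blue)*P(blue) / [P(says blue | blue)*P(blue) + P(says blue | not blue)*P(not blue)]
Numerator = 0.76 * 0.1 = 0.076
False identification = 0.24 * 0.9 = 0.216
P = 0.076 / (0.076 + 0.216)
= 0.076 / 0.292
As percentage = 26.0


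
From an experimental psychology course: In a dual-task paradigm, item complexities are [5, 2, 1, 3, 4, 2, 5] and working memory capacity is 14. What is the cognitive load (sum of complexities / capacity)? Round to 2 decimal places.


Total complexity = 5 + 2 + 1 + 3 + 4 + 2 + 5 = 22
Load = total / capacity = 22 / 14
= 1.57


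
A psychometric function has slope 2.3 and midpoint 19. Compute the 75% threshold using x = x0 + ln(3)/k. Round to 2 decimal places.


At P = 0.75: 0.75 = 1/(1 + e^(-k*(x-x0)))
Solving: e^(-k*(x-x0)) = 1/3
x = x0 + ln(3)/k
ln(3) = 1.0986
x = 19 + 1.0986/2.3
= 19 + 0.4777
= 19.48


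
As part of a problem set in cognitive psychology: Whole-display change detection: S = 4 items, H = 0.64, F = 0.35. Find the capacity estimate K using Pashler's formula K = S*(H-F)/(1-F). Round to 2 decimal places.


K = S * (H - F) / (1 - F)
H - F = 0.29
1 - F = 0.65
K = 4 * 0.29 / 0.65
= 1.78


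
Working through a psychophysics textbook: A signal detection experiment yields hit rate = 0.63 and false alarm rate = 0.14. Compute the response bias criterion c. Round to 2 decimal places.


c = -0.5 * (z(HR) + z(FAR))
z(0.63) = 0.3319
z(0.14) = -1.0803
c = -0.5 * (0.3319 + -1.0803)
= -0.5 * -0.7484
= 0.37


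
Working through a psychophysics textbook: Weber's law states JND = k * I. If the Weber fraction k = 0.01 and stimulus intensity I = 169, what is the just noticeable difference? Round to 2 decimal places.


JND = k * I
JND = 0.01 * 169
= 1.69


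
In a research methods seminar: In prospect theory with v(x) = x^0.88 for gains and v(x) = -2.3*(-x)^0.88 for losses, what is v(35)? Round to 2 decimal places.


Since x = 35 >= 0, use v(x) = x^0.88
35^0.88 = 22.8444
v(35) = 22.84


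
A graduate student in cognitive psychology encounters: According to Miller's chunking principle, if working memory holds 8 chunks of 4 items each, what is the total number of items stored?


Total items = chunks * items_per_chunk
= 8 * 4
= 32


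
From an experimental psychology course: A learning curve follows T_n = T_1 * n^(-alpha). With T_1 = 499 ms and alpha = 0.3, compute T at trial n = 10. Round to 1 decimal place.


T_n = 499 * 10^(-0.3)
10^(-0.3) = 0.501187
T_n = 499 * 0.501187
= 250.1 ms


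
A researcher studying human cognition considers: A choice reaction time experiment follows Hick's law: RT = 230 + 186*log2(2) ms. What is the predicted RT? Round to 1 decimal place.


RT = 230 + 186 * log2(2)
log2(2) = 1.0
RT = 230 + 186 * 1.0
= 230 + 186.0
= 416.0 ms


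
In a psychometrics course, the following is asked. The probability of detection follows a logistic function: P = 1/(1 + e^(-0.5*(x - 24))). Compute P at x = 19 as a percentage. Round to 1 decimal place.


P(x) = 1/(1 + e^(-0.5*(19 - 24)))
Exponent = -0.5 * -5 = 2.5
e^(2.5) = 12.182494
P = 1/(1 + 12.182494) = 0.075858
Percentage = 7.6


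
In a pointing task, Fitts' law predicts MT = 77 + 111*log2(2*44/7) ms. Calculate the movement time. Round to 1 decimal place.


MT = 77 + 111 * log2(2*44/7)
2D/W = 12.571429
log2(12.571429) = 3.6521
MT = 77 + 111 * 3.6521
= 482.4 ms


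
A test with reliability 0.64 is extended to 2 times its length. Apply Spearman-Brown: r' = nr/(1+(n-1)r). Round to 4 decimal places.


r_new = n*r / (1 + (n-1)*r)
Numerator = 2 * 0.64 = 1.28
Denominator = 1 + 1 * 0.64 = 1.64
r_new = 1.28 / 1.64
= 0.7805


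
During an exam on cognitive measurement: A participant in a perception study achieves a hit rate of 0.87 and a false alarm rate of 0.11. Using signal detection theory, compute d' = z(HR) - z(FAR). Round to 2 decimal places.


d' = z(HR) - z(FAR)
z(0.87) = 1.1264
z(0.11) = -1.2265
d' = 1.1264 - -1.2265
= 2.35


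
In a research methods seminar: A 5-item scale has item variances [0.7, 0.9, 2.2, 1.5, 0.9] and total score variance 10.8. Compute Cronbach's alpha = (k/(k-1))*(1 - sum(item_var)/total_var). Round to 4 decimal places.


alpha = (k/(k-1)) * (1 - sum(s_i^2)/s_total^2)
sum(item variances) = 6.2
k/(k-1) = 5/4 = 1.25
1 - 6.2/10.8 = 1 - 0.574074 = 0.425926
alpha = 1.25 * 0.425926
= 0.5324


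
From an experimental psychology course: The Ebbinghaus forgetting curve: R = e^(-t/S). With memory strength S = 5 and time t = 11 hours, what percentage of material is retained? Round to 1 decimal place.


R = e^(-t/S)
-t/S = -11/5 = -2.2
R = e^(-2.2) = 0.110803
Percentage = 0.110803 * 100
= 11.1


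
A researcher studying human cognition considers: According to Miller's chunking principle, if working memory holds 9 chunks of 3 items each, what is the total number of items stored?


Total items = chunks * items_per_chunk
= 9 * 3
= 27


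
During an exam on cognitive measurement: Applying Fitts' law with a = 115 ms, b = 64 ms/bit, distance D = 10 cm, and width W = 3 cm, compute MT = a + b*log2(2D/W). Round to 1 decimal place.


MT = 115 + 64 * log2(2*10/3)
2D/W = 6.666667
log2(6.666667) = 2.737
MT = 115 + 64 * 2.737
= 290.2 ms


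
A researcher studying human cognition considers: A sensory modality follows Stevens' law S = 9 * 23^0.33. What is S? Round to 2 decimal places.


S = 9 * 23^0.33
23^0.33 = 2.8143
S = 9 * 2.8143
= 25.33


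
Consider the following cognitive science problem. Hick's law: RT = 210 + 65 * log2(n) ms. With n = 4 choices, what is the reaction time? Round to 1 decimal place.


RT = 210 + 65 * log2(4)
log2(4) = 2.0
RT = 210 + 65 * 2.0
= 210 + 130.0
= 340.0 ms


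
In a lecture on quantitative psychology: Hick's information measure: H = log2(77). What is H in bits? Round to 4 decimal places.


H = log2(n)
H = log2(77)
= 6.2668


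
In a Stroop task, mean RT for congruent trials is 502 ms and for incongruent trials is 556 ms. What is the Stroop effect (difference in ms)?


Stroop effect = RT(incongruent) - RT(congruent)
= 556 - 502
= 54 ms


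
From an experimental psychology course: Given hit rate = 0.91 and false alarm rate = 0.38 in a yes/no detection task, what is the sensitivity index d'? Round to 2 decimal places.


d' = z(HR) - z(FAR)
z(0.91) = 1.3408
z(0.38) = -0.3055
d' = 1.3408 - -0.3055
= 1.65


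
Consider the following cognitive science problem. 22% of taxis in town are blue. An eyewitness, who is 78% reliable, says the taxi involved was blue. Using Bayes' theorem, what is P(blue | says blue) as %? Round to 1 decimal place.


P(blue | says blue) = P(says blue | blue)*P(blue) / [P(says blue | blue)*P(blue) + P(says blue | not blue)*P(not blue)]
Numerator = 0.78 * 0.22 = 0.1716
False identification = 0.22 * 0.78 = 0.1716
P = 0.1716 / (0.1716 + 0.1716)
= 0.1716 / 0.3432
As percentage = 50.0


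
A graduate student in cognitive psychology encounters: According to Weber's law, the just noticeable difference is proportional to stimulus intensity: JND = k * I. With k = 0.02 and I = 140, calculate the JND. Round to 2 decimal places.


JND = k * I
JND = 0.02 * 140
= 2.80


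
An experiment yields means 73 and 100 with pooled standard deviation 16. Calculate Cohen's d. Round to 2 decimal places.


Cohen's d = (M1 - M2) / S_pooled
= (73 - 100) / 16
= -27 / 16
= -1.69


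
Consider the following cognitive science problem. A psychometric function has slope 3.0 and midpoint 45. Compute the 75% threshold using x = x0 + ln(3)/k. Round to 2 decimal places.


At P = 0.75: 0.75 = 1/(1 + e^(-k*(x-x0)))
Solving: e^(-k*(x-x0)) = 1/3
x = x0 + ln(3)/k
ln(3) = 1.0986
x = 45 + 1.0986/3.0
= 45 + 0.3662
= 45.37


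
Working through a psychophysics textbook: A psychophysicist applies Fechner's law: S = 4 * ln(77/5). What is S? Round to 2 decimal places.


S = 4 * ln(77/5)
I/I0 = 15.4
ln(15.4) = 2.7344
S = 4 * 2.7344
= 10.94
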